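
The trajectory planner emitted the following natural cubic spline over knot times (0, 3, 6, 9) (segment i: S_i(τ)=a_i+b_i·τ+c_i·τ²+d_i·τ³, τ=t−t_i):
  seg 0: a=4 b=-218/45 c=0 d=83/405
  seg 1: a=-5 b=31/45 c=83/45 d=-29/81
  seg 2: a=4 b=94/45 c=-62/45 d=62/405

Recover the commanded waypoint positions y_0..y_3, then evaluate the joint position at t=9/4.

y_0 = S_0(0) = a_0 = 4
y_1 = S_1(0) = a_1 = -5
y_2 = S_2(0) = a_2 = 4
y_3 = S_2(3) = 2
t_q=9/4 is in segment 0 (τ=9/4); S_0(τ)=-1461/320

y_0=4 y_1=-5 y_2=4 y_3=2
S(9/4) = -1461/320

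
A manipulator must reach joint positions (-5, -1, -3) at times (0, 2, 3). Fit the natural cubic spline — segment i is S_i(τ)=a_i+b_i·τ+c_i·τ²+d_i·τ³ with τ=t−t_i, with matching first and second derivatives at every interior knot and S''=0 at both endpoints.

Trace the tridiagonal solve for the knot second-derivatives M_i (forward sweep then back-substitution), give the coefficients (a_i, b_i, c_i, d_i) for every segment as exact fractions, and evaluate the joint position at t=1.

Δ: Δ0=2, Δ1=-2
row 1: diag=6, rhs=-24; c'=1/6, d'=-4
back: M1=-4
M: M0=0, M1=-4, M2=0
seg 0: a=-5, c=M0/2=0, d=(M1−M0)/(6·2)=-1/3, b=Δ0−h0·(2M0+M1)/6=10/3
seg 1: a=-1, c=M1/2=-2, d=(M2−M1)/(6·1)=2/3, b=Δ1−h1·(2M1+M2)/6=-2/3
t_q=1 → seg 0, τ=1; S=-5+10/3·τ+0·τ²+-1/3·τ³=-2

  seg 0: a=-5 b=10/3 c=0 d=-1/3
  seg 1: a=-1 b=-2/3 c=-2 d=2/3
S(1) = -2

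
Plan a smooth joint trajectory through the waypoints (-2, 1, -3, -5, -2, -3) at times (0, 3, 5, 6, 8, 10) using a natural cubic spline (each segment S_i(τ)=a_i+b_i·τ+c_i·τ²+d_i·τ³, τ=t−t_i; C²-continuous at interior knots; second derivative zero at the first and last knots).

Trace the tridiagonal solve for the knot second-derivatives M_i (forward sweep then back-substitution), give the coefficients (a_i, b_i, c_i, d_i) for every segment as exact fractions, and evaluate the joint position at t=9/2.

  seg 0: a=-2 b=281/149 c=0 d=-44/447
  seg 1: a=1 b=-115/149 c=-132/149 d=81/596
  seg 2: a=-3 b=-400/149 c=-21/298 d=225/298
  seg 3: a=-5 b=-167/298 c=327/149 d=-347/596
  seg 4: a=-2 b=367/298 c=-387/298 d=129/596
S(9/2) = -8069/4768

Δ: Δ0=1, Δ1=-2, Δ2=-2, Δ3=3/2, Δ4=-1/2
row 1: diag=10, rhs=-18; c'=1/5, d'=-9/5
row 2: denom=6−2·1/5=28/5; d'=(0−2·-9/5)/(28/5)=9/14
row 3: denom=6−1·5/28=163/28; d'=(21−1·9/14)/(163/28)=570/163
row 4: denom=8−2·56/163=1192/163; d'=(-12−2·570/163)/(1192/163)=-387/149
back: M4=-387/149
back: M3=570/163−56/163·-387/149=654/149
back: M2=9/14−5/28·654/149=-21/149
back: M1=-9/5−1/5·-21/149=-264/149
M: M0=0, M1=-264/149, M2=-21/149, M3=654/149, M4=-387/149, M5=0
seg 0: a=-2, c=M0/2=0, d=(M1−M0)/(6·3)=-44/447, b=Δ0−h0·(2M0+M1)/6=281/149
seg 1: a=1, c=M1/2=-132/149, d=(M2−M1)/(6·2)=81/596, b=Δ1−h1·(2M1+M2)/6=-115/149
seg 2: a=-3, c=M2/2=-21/298, d=(M3−M2)/(6·1)=225/298, b=Δ2−h2·(2M2+M3)/6=-400/149
seg 3: a=-5, c=M3/2=327/149, d=(M4−M3)/(6·2)=-347/596, b=Δ3−h3·(2M3+M4)/6=-167/298
seg 4: a=-2, c=M4/2=-387/298, d=(M5−M4)/(6·2)=129/596, b=Δ4−h4·(2M4+M5)/6=367/298
t_q=9/2 → seg 1, τ=3/2; S=1+-115/149·τ+-132/149·τ²+81/596·τ³=-8069/4768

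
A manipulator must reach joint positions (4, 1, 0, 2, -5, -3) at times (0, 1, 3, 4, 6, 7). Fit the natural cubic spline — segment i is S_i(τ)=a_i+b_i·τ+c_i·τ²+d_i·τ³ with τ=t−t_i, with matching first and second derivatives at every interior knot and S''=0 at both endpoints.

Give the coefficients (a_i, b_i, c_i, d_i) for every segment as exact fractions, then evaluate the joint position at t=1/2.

  seg 0: a=4 b=-3181/988 c=0 d=217/988
  seg 1: a=1 b=-1265/494 c=651/988 d=367/1976
  seg 2: a=0 b=569/247 c=438/247 d=-27/13
  seg 3: a=2 b=-94/247 c=-1101/247 d=2863/1976
  seg 4: a=-5 b=-407/494 c=4185/988 d=-1395/988
S(1/2) = 19109/7904

Δ: Δ0=-3, Δ1=-1/2, Δ2=2, Δ3=-7/2, Δ4=2
row 1: diag=6, rhs=15; c'=1/3, d'=5/2
row 2: denom=6−2·1/3=16/3; d'=(15−2·5/2)/(16/3)=15/8
row 3: denom=6−1·3/16=93/16; d'=(-33−1·15/8)/(93/16)=-6
row 4: denom=6−2·32/93=494/93; d'=(33−2·-6)/(494/93)=4185/494
back: M4=4185/494
back: M3=-6−32/93·4185/494=-2202/247
back: M2=15/8−3/16·-2202/247=876/247
back: M1=5/2−1/3·876/247=651/494
M: M0=0, M1=651/494, M2=876/247, M3=-2202/247, M4=4185/494, M5=0
seg 0: a=4, c=M0/2=0, d=(M1−M0)/(6·1)=217/988, b=Δ0−h0·(2M0+M1)/6=-3181/988
seg 1: a=1, c=M1/2=651/988, d=(M2−M1)/(6·2)=367/1976, b=Δ1−h1·(2M1+M2)/6=-1265/494
seg 2: a=0, c=M2/2=438/247, d=(M3−M2)/(6·1)=-27/13, b=Δ2−h2·(2M2+M3)/6=569/247
seg 3: a=2, c=M3/2=-1101/247, d=(M4−M3)/(6·2)=2863/1976, b=Δ3−h3·(2M3+M4)/6=-94/247
seg 4: a=-5, c=M4/2=4185/988, d=(M5−M4)/(6·1)=-1395/988, b=Δ4−h4·(2M4+M5)/6=-407/494
t_q=1/2 → seg 0, τ=1/2; S=4+-3181/988·τ+0·τ²+217/988·τ³=19109/7904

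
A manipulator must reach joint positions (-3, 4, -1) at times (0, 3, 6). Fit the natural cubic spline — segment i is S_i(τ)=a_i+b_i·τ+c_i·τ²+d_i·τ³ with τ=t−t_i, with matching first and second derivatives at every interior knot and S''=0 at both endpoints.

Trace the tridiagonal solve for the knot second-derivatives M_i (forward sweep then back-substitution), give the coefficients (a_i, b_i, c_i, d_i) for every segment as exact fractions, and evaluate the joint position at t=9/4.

Δ: Δ0=7/3, Δ1=-5/3
row 1: diag=12, rhs=-24; c'=1/4, d'=-2
back: M1=-2
M: M0=0, M1=-2, M2=0
seg 0: a=-3, c=M0/2=0, d=(M1−M0)/(6·3)=-1/9, b=Δ0−h0·(2M0+M1)/6=10/3
seg 1: a=4, c=M1/2=-1, d=(M2−M1)/(6·3)=1/9, b=Δ1−h1·(2M1+M2)/6=1/3
t_q=9/4 → seg 0, τ=9/4; S=-3+10/3·τ+0·τ²+-1/9·τ³=207/64

  seg 0: a=-3 b=10/3 c=0 d=-1/9
  seg 1: a=4 b=1/3 c=-1 d=1/9
S(9/4) = 207/64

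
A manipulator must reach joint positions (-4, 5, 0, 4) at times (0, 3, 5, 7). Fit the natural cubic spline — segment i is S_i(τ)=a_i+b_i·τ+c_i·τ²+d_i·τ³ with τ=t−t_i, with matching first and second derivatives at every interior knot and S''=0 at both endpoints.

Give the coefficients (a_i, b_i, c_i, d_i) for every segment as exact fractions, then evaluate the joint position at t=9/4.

Δ: Δ0=3, Δ1=-5/2, Δ2=2
row 1: diag=10, rhs=-33; c'=1/5, d'=-33/10
row 2: denom=8−2·1/5=38/5; d'=(27−2·-33/10)/(38/5)=84/19
back: M2=84/19
back: M1=-33/10−1/5·84/19=-159/38
M: M0=0, M1=-159/38, M2=84/19, M3=0
seg 0: a=-4, c=M0/2=0, d=(M1−M0)/(6·3)=-53/228, b=Δ0−h0·(2M0+M1)/6=387/76
seg 1: a=5, c=M1/2=-159/76, d=(M2−M1)/(6·2)=109/152, b=Δ1−h1·(2M1+M2)/6=-45/38
seg 2: a=0, c=M2/2=42/19, d=(M3−M2)/(6·2)=-7/19, b=Δ2−h2·(2M2+M3)/6=-18/19
t_q=9/4 → seg 0, τ=9/4; S=-4+387/76·τ+0·τ²+-53/228·τ³=23393/4864

  seg 0: a=-4 b=387/76 c=0 d=-53/228
  seg 1: a=5 b=-45/38 c=-159/76 d=109/152
  seg 2: a=0 b=-18/19 c=42/19 d=-7/19
S(9/4) = 23393/4864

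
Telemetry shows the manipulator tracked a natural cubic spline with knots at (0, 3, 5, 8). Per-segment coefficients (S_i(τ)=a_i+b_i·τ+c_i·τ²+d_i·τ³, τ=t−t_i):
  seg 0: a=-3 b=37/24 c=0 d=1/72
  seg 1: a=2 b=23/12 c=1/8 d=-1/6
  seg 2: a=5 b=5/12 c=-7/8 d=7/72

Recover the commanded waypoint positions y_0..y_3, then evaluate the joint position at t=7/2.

y_0=-3 y_1=2 y_2=5 y_3=1
S(7/2) = 95/32

y_0 = S_0(0) = a_0 = -3
y_1 = S_1(0) = a_1 = 2
y_2 = S_2(0) = a_2 = 5
y_3 = S_2(3) = 1
t_q=7/2 is in segment 1 (τ=1/2); S_1(τ)=95/32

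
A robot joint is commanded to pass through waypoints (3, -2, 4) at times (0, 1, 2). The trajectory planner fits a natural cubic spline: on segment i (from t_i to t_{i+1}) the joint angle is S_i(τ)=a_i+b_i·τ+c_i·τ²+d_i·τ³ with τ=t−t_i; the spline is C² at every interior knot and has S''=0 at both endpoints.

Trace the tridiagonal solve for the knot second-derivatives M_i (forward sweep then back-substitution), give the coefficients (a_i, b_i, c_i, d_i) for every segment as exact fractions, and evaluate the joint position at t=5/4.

  seg 0: a=3 b=-31/4 c=0 d=11/4
  seg 1: a=-2 b=1/2 c=33/4 d=-11/4
S(5/4) = -359/256

Δ: Δ0=-5, Δ1=6
row 1: diag=4, rhs=66; c'=1/4, d'=33/2
back: M1=33/2
M: M0=0, M1=33/2, M2=0
seg 0: a=3, c=M0/2=0, d=(M1−M0)/(6·1)=11/4, b=Δ0−h0·(2M0+M1)/6=-31/4
seg 1: a=-2, c=M1/2=33/4, d=(M2−M1)/(6·1)=-11/4, b=Δ1−h1·(2M1+M2)/6=1/2
t_q=5/4 → seg 1, τ=1/4; S=-2+1/2·τ+33/4·τ²+-11/4·τ³=-359/256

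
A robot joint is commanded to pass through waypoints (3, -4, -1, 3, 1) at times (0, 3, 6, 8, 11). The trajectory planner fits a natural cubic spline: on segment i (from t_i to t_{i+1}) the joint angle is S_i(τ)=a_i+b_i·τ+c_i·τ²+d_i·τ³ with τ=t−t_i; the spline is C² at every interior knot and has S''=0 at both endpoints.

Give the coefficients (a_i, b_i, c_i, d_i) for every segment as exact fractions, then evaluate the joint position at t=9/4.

  seg 0: a=3 b=-550/177 c=0 d=137/1593
  seg 1: a=-4 b=-139/177 c=137/177 d=-95/1593
  seg 2: a=-1 b=398/177 c=14/59 d=-32/177
  seg 3: a=3 b=182/177 c=-50/59 d=50/531
S(9/4) = -11373/3776

Δ: Δ0=-7/3, Δ1=1, Δ2=2, Δ3=-2/3
row 1: diag=12, rhs=20; c'=1/4, d'=5/3
row 2: denom=10−3·1/4=37/4; d'=(6−3·5/3)/(37/4)=4/37
row 3: denom=10−2·8/37=354/37; d'=(-16−2·4/37)/(354/37)=-100/59
back: M3=-100/59
back: M2=4/37−8/37·-100/59=28/59
back: M1=5/3−1/4·28/59=274/177
M: M0=0, M1=274/177, M2=28/59, M3=-100/59, M4=0
seg 0: a=3, c=M0/2=0, d=(M1−M0)/(6·3)=137/1593, b=Δ0−h0·(2M0+M1)/6=-550/177
seg 1: a=-4, c=M1/2=137/177, d=(M2−M1)/(6·3)=-95/1593, b=Δ1−h1·(2M1+M2)/6=-139/177
seg 2: a=-1, c=M2/2=14/59, d=(M3−M2)/(6·2)=-32/177, b=Δ2−h2·(2M2+M3)/6=398/177
seg 3: a=3, c=M3/2=-50/59, d=(M4−M3)/(6·3)=50/531, b=Δ3−h3·(2M3+M4)/6=182/177
t_q=9/4 → seg 0, τ=9/4; S=3+-550/177·τ+0·τ²+137/1593·τ³=-11373/3776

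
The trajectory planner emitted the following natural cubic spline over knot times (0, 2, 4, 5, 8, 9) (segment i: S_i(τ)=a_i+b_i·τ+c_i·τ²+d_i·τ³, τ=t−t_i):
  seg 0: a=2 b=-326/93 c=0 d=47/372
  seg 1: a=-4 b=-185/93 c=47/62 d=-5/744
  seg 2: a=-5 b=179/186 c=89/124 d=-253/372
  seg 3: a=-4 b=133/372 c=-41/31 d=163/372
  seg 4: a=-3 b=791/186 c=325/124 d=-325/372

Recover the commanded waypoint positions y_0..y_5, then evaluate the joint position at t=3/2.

y_0 = S_0(0) = a_0 = 2
y_1 = S_1(0) = a_1 = -4
y_2 = S_2(0) = a_2 = -5
y_3 = S_3(0) = a_3 = -4
y_4 = S_4(0) = a_4 = -3
y_5 = S_4(1) = 3
t_q=3/2 is in segment 0 (τ=3/2); S_0(τ)=-2809/992

y_0=2 y_1=-4 y_2=-5 y_3=-4 y_4=-3 y_5=3
S(3/2) = -2809/992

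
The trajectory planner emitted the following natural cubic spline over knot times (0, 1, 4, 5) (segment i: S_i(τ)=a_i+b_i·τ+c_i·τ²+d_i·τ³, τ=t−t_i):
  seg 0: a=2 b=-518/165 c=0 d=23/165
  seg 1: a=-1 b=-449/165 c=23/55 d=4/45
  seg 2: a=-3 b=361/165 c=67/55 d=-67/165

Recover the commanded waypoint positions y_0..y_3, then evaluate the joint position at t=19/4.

y_0=2 y_1=-1 y_2=-3 y_3=0
S(19/4) = -595/704

y_0 = S_0(0) = a_0 = 2
y_1 = S_1(0) = a_1 = -1
y_2 = S_2(0) = a_2 = -3
y_3 = S_2(1) = 0
t_q=19/4 is in segment 2 (τ=3/4); S_2(τ)=-595/704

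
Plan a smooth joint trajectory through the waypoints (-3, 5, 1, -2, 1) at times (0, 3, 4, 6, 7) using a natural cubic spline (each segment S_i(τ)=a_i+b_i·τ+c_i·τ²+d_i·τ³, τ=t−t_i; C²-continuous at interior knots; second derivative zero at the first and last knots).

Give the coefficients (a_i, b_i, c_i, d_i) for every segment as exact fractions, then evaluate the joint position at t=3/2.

Δ: Δ0=8/3, Δ1=-4, Δ2=-3/2, Δ3=3
row 1: diag=8, rhs=-40; c'=1/8, d'=-5
row 2: denom=6−1·1/8=47/8; d'=(15−1·-5)/(47/8)=160/47
row 3: denom=6−2·16/47=250/47; d'=(27−2·160/47)/(250/47)=949/250
back: M3=949/250
back: M2=160/47−16/47·949/250=264/125
back: M1=-5−1/8·264/125=-658/125
M: M0=0, M1=-658/125, M2=264/125, M3=949/250, M4=0
seg 0: a=-3, c=M0/2=0, d=(M1−M0)/(6·3)=-329/1125, b=Δ0−h0·(2M0+M1)/6=1987/375
seg 1: a=5, c=M1/2=-329/125, d=(M2−M1)/(6·1)=461/375, b=Δ1−h1·(2M1+M2)/6=-974/375
seg 2: a=1, c=M2/2=132/125, d=(M3−M2)/(6·2)=421/3000, b=Δ2−h2·(2M2+M3)/6=-313/75
seg 3: a=-2, c=M3/2=949/500, d=(M4−M3)/(6·1)=-949/1500, b=Δ3−h3·(2M3+M4)/6=1301/750
t_q=3/2 → seg 0, τ=3/2; S=-3+1987/375·τ+0·τ²+-329/1125·τ³=3961/1000

  seg 0: a=-3 b=1987/375 c=0 d=-329/1125
  seg 1: a=5 b=-974/375 c=-329/125 d=461/375
  seg 2: a=1 b=-313/75 c=132/125 d=421/3000
  seg 3: a=-2 b=1301/750 c=949/500 d=-949/1500
S(3/2) = 3961/1000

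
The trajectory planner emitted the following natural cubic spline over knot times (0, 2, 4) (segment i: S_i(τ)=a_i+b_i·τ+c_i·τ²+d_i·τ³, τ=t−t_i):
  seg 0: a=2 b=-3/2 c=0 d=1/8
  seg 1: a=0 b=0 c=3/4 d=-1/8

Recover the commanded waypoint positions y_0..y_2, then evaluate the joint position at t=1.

y_0=2 y_1=0 y_2=2
S(1) = 5/8

y_0 = S_0(0) = a_0 = 2
y_1 = S_1(0) = a_1 = 0
y_2 = S_1(2) = 2
t_q=1 is in segment 0 (τ=1); S_0(τ)=5/8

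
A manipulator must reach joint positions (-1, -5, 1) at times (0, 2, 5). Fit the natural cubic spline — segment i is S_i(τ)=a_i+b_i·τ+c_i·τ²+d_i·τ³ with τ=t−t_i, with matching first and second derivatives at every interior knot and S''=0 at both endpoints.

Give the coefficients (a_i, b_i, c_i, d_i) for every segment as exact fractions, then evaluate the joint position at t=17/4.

Δ: Δ0=-2, Δ1=2
row 1: diag=10, rhs=24; c'=3/10, d'=12/5
back: M1=12/5
M: M0=0, M1=12/5, M2=0
seg 0: a=-1, c=M0/2=0, d=(M1−M0)/(6·2)=1/5, b=Δ0−h0·(2M0+M1)/6=-14/5
seg 1: a=-5, c=M1/2=6/5, d=(M2−M1)/(6·3)=-2/15, b=Δ1−h1·(2M1+M2)/6=-2/5
t_q=17/4 → seg 1, τ=9/4; S=-5+-2/5·τ+6/5·τ²+-2/15·τ³=-43/32

  seg 0: a=-1 b=-14/5 c=0 d=1/5
  seg 1: a=-5 b=-2/5 c=6/5 d=-2/15
S(17/4) = -43/32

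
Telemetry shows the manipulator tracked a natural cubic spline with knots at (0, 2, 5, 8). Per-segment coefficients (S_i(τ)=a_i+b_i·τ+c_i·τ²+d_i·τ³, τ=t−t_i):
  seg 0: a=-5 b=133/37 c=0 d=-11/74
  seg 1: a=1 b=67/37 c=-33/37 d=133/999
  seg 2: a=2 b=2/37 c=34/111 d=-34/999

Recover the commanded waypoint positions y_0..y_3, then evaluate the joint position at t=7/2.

y_0=-5 y_1=1 y_2=2 y_3=4
S(7/2) = 639/296

y_0 = S_0(0) = a_0 = -5
y_1 = S_1(0) = a_1 = 1
y_2 = S_2(0) = a_2 = 2
y_3 = S_2(3) = 4
t_q=7/2 is in segment 1 (τ=3/2); S_1(τ)=639/296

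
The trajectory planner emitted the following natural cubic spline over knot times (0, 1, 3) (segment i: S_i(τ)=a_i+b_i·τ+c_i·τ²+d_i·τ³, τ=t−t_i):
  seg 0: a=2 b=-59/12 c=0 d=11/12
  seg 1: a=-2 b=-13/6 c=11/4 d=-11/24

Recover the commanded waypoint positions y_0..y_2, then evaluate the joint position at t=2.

y_0=2 y_1=-2 y_2=1
S(2) = -15/8

y_0 = S_0(0) = a_0 = 2
y_1 = S_1(0) = a_1 = -2
y_2 = S_1(2) = 1
t_q=2 is in segment 1 (τ=1); S_1(τ)=-15/8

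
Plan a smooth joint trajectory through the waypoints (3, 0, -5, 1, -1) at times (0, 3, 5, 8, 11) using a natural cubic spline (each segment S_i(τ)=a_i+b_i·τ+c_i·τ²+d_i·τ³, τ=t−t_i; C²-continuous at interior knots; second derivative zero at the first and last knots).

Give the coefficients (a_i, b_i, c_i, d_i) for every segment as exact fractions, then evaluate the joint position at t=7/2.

Δ: Δ0=-1, Δ1=-5/2, Δ2=2, Δ3=-2/3
row 1: diag=10, rhs=-9; c'=1/5, d'=-9/10
row 2: denom=10−2·1/5=48/5; d'=(27−2·-9/10)/(48/5)=3
row 3: denom=12−3·5/16=177/16; d'=(-16−3·3)/(177/16)=-400/177
back: M3=-400/177
back: M2=3−5/16·-400/177=656/177
back: M1=-9/10−1/5·656/177=-581/354
M: M0=0, M1=-581/354, M2=656/177, M3=-400/177, M4=0
seg 0: a=3, c=M0/2=0, d=(M1−M0)/(6·3)=-581/6372, b=Δ0−h0·(2M0+M1)/6=-127/708
seg 1: a=0, c=M1/2=-581/708, d=(M2−M1)/(6·2)=631/1416, b=Δ1−h1·(2M1+M2)/6=-935/354
seg 2: a=-5, c=M2/2=328/177, d=(M3−M2)/(6·3)=-176/531, b=Δ2−h2·(2M2+M3)/6=-34/59
seg 3: a=1, c=M3/2=-200/177, d=(M4−M3)/(6·3)=200/1593, b=Δ3−h3·(2M3+M4)/6=94/59
t_q=7/2 → seg 1, τ=1/2; S=0+-935/354·τ+-581/708·τ²+631/1416·τ³=-5551/3776

  seg 0: a=3 b=-127/708 c=0 d=-581/6372
  seg 1: a=0 b=-935/354 c=-581/708 d=631/1416
  seg 2: a=-5 b=-34/59 c=328/177 d=-176/531
  seg 3: a=1 b=94/59 c=-200/177 d=200/1593
S(7/2) = -5551/3776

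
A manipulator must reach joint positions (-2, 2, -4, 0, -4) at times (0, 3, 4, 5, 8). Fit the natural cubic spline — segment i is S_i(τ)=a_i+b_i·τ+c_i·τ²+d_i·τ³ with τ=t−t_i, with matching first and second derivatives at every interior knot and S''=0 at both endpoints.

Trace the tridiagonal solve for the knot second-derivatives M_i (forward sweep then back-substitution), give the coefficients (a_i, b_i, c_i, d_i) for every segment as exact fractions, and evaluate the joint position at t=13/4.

  seg 0: a=-2 b=629/120 c=0 d=-469/1080
  seg 1: a=2 b=-389/60 c=-469/120 d=527/120
  seg 2: a=-4 b=-9/8 c=139/15 d=-497/120
  seg 3: a=0 b=299/60 c=-379/120 d=379/1080
S(13/4) = 521/2560

Δ: Δ0=4/3, Δ1=-6, Δ2=4, Δ3=-4/3
row 1: diag=8, rhs=-44; c'=1/8, d'=-11/2
row 2: denom=4−1·1/8=31/8; d'=(60−1·-11/2)/(31/8)=524/31
row 3: denom=8−1·8/31=240/31; d'=(-32−1·524/31)/(240/31)=-379/60
back: M3=-379/60
back: M2=524/31−8/31·-379/60=278/15
back: M1=-11/2−1/8·278/15=-469/60
M: M0=0, M1=-469/60, M2=278/15, M3=-379/60, M4=0
seg 0: a=-2, c=M0/2=0, d=(M1−M0)/(6·3)=-469/1080, b=Δ0−h0·(2M0+M1)/6=629/120
seg 1: a=2, c=M1/2=-469/120, d=(M2−M1)/(6·1)=527/120, b=Δ1−h1·(2M1+M2)/6=-389/60
seg 2: a=-4, c=M2/2=139/15, d=(M3−M2)/(6·1)=-497/120, b=Δ2−h2·(2M2+M3)/6=-9/8
seg 3: a=0, c=M3/2=-379/120, d=(M4−M3)/(6·3)=379/1080, b=Δ3−h3·(2M3+M4)/6=299/60
t_q=13/4 → seg 1, τ=1/4; S=2+-389/60·τ+-469/120·τ²+527/120·τ³=521/2560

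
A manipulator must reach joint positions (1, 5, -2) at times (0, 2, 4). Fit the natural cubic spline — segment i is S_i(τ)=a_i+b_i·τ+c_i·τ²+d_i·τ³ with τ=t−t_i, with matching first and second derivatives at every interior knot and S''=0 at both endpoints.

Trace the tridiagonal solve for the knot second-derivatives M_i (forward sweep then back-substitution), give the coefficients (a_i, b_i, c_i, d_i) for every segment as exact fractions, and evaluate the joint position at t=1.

Δ: Δ0=2, Δ1=-7/2
row 1: diag=8, rhs=-33; c'=1/4, d'=-33/8
back: M1=-33/8
M: M0=0, M1=-33/8, M2=0
seg 0: a=1, c=M0/2=0, d=(M1−M0)/(6·2)=-11/32, b=Δ0−h0·(2M0+M1)/6=27/8
seg 1: a=5, c=M1/2=-33/16, d=(M2−M1)/(6·2)=11/32, b=Δ1−h1·(2M1+M2)/6=-3/4
t_q=1 → seg 0, τ=1; S=1+27/8·τ+0·τ²+-11/32·τ³=129/32

  seg 0: a=1 b=27/8 c=0 d=-11/32
  seg 1: a=5 b=-3/4 c=-33/16 d=11/32
S(1) = 129/32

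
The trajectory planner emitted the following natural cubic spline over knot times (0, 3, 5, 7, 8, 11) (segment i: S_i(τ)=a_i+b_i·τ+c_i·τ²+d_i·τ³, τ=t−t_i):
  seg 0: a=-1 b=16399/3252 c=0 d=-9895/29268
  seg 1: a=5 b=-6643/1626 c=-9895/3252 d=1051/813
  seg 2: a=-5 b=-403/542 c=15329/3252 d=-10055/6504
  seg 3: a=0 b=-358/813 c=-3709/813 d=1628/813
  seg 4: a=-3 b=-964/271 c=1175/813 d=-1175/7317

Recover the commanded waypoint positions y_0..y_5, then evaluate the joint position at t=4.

y_0 = S_0(0) = a_0 = -1
y_1 = S_1(0) = a_1 = 5
y_2 = S_2(0) = a_2 = -5
y_3 = S_3(0) = a_3 = 0
y_4 = S_4(0) = a_4 = -3
y_5 = S_4(3) = -5
t_q=4 is in segment 1 (τ=1); S_1(τ)=-2717/3252

y_0=-1 y_1=5 y_2=-5 y_3=0 y_4=-3 y_5=-5
S(4) = -2717/3252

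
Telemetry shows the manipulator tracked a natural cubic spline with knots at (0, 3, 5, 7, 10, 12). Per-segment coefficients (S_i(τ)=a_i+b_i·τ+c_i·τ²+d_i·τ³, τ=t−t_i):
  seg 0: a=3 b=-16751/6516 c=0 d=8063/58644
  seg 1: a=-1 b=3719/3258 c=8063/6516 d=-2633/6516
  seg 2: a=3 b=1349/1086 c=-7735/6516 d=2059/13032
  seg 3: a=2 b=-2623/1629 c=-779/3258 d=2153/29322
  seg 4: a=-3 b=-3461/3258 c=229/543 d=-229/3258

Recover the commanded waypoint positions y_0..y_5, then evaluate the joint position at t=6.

y_0 = S_0(0) = a_0 = 3
y_1 = S_1(0) = a_1 = -1
y_2 = S_2(0) = a_2 = 3
y_3 = S_3(0) = a_3 = 2
y_4 = S_4(0) = a_4 = -3
y_5 = S_4(2) = -4
t_q=6 is in segment 2 (τ=1); S_2(τ)=41873/13032

y_0=3 y_1=-1 y_2=3 y_3=2 y_4=-3 y_5=-4
S(6) = 41873/13032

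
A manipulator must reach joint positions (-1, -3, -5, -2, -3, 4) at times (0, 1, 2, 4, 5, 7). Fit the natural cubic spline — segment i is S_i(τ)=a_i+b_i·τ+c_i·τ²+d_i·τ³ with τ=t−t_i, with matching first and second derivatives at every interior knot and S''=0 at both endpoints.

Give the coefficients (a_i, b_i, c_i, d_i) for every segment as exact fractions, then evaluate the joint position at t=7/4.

Δ: Δ0=-2, Δ1=-2, Δ2=3/2, Δ3=-1, Δ4=7/2
row 1: diag=4, rhs=0; c'=1/4, d'=0
row 2: denom=6−1·1/4=23/4; d'=(21−1·0)/(23/4)=84/23
row 3: denom=6−2·8/23=122/23; d'=(-15−2·84/23)/(122/23)=-513/122
row 4: denom=6−1·23/122=709/122; d'=(27−1·-513/122)/(709/122)=3807/709
back: M4=3807/709
back: M3=-513/122−23/122·3807/709=-3699/709
back: M2=84/23−8/23·-3699/709=3876/709
back: M1=0−1/4·3876/709=-969/709
M: M0=0, M1=-969/709, M2=3876/709, M3=-3699/709, M4=3807/709, M5=0
seg 0: a=-1, c=M0/2=0, d=(M1−M0)/(6·1)=-323/1418, b=Δ0−h0·(2M0+M1)/6=-2513/1418
seg 1: a=-3, c=M1/2=-969/1418, d=(M2−M1)/(6·1)=1615/1418, b=Δ1−h1·(2M1+M2)/6=-1741/709
seg 2: a=-5, c=M2/2=1938/709, d=(M3−M2)/(6·2)=-2525/2836, b=Δ2−h2·(2M2+M3)/6=-575/1418
seg 3: a=-2, c=M3/2=-3699/1418, d=(M4−M3)/(6·1)=1251/709, b=Δ3−h3·(2M3+M4)/6=-221/1418
seg 4: a=-3, c=M4/2=3807/1418, d=(M5−M4)/(6·2)=-1269/2836, b=Δ4−h4·(2M4+M5)/6=-113/1418
t_q=7/4 → seg 1, τ=3/4; S=-3+-1741/709·τ+-969/1418·τ²+1615/1418·τ³=-430671/90752

  seg 0: a=-1 b=-2513/1418 c=0 d=-323/1418
  seg 1: a=-3 b=-1741/709 c=-969/1418 d=1615/1418
  seg 2: a=-5 b=-575/1418 c=1938/709 d=-2525/2836
  seg 3: a=-2 b=-221/1418 c=-3699/1418 d=1251/709
  seg 4: a=-3 b=-113/1418 c=3807/1418 d=-1269/2836
S(7/4) = -430671/90752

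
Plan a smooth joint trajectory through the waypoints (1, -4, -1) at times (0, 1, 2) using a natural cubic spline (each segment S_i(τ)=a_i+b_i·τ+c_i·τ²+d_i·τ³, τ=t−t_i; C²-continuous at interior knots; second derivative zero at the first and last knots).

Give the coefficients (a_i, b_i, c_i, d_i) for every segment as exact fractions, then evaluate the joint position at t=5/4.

  seg 0: a=1 b=-7 c=0 d=2
  seg 1: a=-4 b=-1 c=6 d=-2
S(5/4) = -125/32

Δ: Δ0=-5, Δ1=3
row 1: diag=4, rhs=48; c'=1/4, d'=12
back: M1=12
M: M0=0, M1=12, M2=0
seg 0: a=1, c=M0/2=0, d=(M1−M0)/(6·1)=2, b=Δ0−h0·(2M0+M1)/6=-7
seg 1: a=-4, c=M1/2=6, d=(M2−M1)/(6·1)=-2, b=Δ1−h1·(2M1+M2)/6=-1
t_q=5/4 → seg 1, τ=1/4; S=-4+-1·τ+6·τ²+-2·τ³=-125/32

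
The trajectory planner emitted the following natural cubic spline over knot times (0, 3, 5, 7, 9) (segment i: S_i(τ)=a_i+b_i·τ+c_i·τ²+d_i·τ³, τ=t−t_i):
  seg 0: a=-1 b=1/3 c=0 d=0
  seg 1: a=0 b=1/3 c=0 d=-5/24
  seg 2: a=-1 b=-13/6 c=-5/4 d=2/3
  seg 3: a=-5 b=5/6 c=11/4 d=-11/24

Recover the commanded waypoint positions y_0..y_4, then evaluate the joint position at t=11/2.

y_0=-1 y_1=0 y_2=-1 y_3=-5 y_4=4
S(11/2) = -37/16

y_0 = S_0(0) = a_0 = -1
y_1 = S_1(0) = a_1 = 0
y_2 = S_2(0) = a_2 = -1
y_3 = S_3(0) = a_3 = -5
y_4 = S_3(2) = 4
t_q=11/2 is in segment 2 (τ=1/2); S_2(τ)=-37/16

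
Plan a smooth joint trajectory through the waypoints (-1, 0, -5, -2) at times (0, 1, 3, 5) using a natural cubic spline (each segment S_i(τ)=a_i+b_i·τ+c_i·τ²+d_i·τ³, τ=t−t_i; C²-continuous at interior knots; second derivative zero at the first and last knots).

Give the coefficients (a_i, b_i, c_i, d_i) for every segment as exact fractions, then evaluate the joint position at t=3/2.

Δ: Δ0=1, Δ1=-5/2, Δ2=3/2
row 1: diag=6, rhs=-21; c'=1/3, d'=-7/2
row 2: denom=8−2·1/3=22/3; d'=(24−2·-7/2)/(22/3)=93/22
back: M2=93/22
back: M1=-7/2−1/3·93/22=-54/11
M: M0=0, M1=-54/11, M2=93/22, M3=0
seg 0: a=-1, c=M0/2=0, d=(M1−M0)/(6·1)=-9/11, b=Δ0−h0·(2M0+M1)/6=20/11
seg 1: a=0, c=M1/2=-27/11, d=(M2−M1)/(6·2)=67/88, b=Δ1−h1·(2M1+M2)/6=-7/11
seg 2: a=-5, c=M2/2=93/44, d=(M3−M2)/(6·2)=-31/88, b=Δ2−h2·(2M2+M3)/6=-29/22
t_q=3/2 → seg 1, τ=1/2; S=0+-7/11·τ+-27/11·τ²+67/88·τ³=-589/704

  seg 0: a=-1 b=20/11 c=0 d=-9/11
  seg 1: a=0 b=-7/11 c=-27/11 d=67/88
  seg 2: a=-5 b=-29/22 c=93/44 d=-31/88
S(3/2) = -589/704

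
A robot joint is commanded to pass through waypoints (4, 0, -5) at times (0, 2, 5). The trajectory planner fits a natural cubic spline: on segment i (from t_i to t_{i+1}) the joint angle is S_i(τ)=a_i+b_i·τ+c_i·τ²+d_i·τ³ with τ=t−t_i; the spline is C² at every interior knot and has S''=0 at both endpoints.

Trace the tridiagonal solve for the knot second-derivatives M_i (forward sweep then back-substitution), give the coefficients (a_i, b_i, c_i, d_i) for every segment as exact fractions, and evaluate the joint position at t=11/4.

  seg 0: a=4 b=-31/15 c=0 d=1/60
  seg 1: a=0 b=-28/15 c=1/10 d=-1/90
S(11/4) = -863/640

Δ: Δ0=-2, Δ1=-5/3
row 1: diag=10, rhs=2; c'=3/10, d'=1/5
back: M1=1/5
M: M0=0, M1=1/5, M2=0
seg 0: a=4, c=M0/2=0, d=(M1−M0)/(6·2)=1/60, b=Δ0−h0·(2M0+M1)/6=-31/15
seg 1: a=0, c=M1/2=1/10, d=(M2−M1)/(6·3)=-1/90, b=Δ1−h1·(2M1+M2)/6=-28/15
t_q=11/4 → seg 1, τ=3/4; S=0+-28/15·τ+1/10·τ²+-1/90·τ³=-863/640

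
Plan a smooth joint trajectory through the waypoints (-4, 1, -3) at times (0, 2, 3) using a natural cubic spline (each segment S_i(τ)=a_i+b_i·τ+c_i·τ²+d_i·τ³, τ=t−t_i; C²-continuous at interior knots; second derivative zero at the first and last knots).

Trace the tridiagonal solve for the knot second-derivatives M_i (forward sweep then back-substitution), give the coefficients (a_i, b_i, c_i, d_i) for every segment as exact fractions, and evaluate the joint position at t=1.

  seg 0: a=-4 b=14/3 c=0 d=-13/24
  seg 1: a=1 b=-11/6 c=-13/4 d=13/12
S(1) = 1/8

Δ: Δ0=5/2, Δ1=-4
row 1: diag=6, rhs=-39; c'=1/6, d'=-13/2
back: M1=-13/2
M: M0=0, M1=-13/2, M2=0
seg 0: a=-4, c=M0/2=0, d=(M1−M0)/(6·2)=-13/24, b=Δ0−h0·(2M0+M1)/6=14/3
seg 1: a=1, c=M1/2=-13/4, d=(M2−M1)/(6·1)=13/12, b=Δ1−h1·(2M1+M2)/6=-11/6
t_q=1 → seg 0, τ=1; S=-4+14/3·τ+0·τ²+-13/24·τ³=1/8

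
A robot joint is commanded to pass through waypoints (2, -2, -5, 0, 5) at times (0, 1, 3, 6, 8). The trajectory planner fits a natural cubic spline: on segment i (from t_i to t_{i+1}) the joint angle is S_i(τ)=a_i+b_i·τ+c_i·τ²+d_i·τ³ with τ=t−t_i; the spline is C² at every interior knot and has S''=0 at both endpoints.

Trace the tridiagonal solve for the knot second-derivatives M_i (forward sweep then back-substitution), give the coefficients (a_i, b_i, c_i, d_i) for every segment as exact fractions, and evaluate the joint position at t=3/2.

  seg 0: a=2 b=-13159/3036 c=0 d=1015/3036
  seg 1: a=-2 b=-5057/1518 c=1015/1012 d=-265/6072
  seg 2: a=-5 b=119/759 c=375/506 d=-361/4554
  seg 3: a=0 b=3739/1518 c=7/253 d=-7/1518
S(3/2) = -55383/16192

Δ: Δ0=-4, Δ1=-3/2, Δ2=5/3, Δ3=5/2
row 1: diag=6, rhs=15; c'=1/3, d'=5/2
row 2: denom=10−2·1/3=28/3; d'=(19−2·5/2)/(28/3)=3/2
row 3: denom=10−3·9/28=253/28; d'=(5−3·3/2)/(253/28)=14/253
back: M3=14/253
back: M2=3/2−9/28·14/253=375/253
back: M1=5/2−1/3·375/253=1015/506
M: M0=0, M1=1015/506, M2=375/253, M3=14/253, M4=0
seg 0: a=2, c=M0/2=0, d=(M1−M0)/(6·1)=1015/3036, b=Δ0−h0·(2M0+M1)/6=-13159/3036
seg 1: a=-2, c=M1/2=1015/1012, d=(M2−M1)/(6·2)=-265/6072, b=Δ1−h1·(2M1+M2)/6=-5057/1518
seg 2: a=-5, c=M2/2=375/506, d=(M3−M2)/(6·3)=-361/4554, b=Δ2−h2·(2M2+M3)/6=119/759
seg 3: a=0, c=M3/2=7/253, d=(M4−M3)/(6·2)=-7/1518, b=Δ3−h3·(2M3+M4)/6=3739/1518
t_q=3/2 → seg 1, τ=1/2; S=-2+-5057/1518·τ+1015/1012·τ²+-265/6072·τ³=-55383/16192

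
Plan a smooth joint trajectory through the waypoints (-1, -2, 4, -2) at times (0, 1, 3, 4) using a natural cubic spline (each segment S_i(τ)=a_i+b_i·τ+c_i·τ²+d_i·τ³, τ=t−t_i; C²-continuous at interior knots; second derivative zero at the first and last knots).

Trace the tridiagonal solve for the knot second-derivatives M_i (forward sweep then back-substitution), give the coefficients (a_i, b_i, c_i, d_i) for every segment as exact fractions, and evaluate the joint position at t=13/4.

Δ: Δ0=-1, Δ1=3, Δ2=-6
row 1: diag=6, rhs=24; c'=1/3, d'=4
row 2: denom=6−2·1/3=16/3; d'=(-54−2·4)/(16/3)=-93/8
back: M2=-93/8
back: M1=4−1/3·-93/8=63/8
M: M0=0, M1=63/8, M2=-93/8, M3=0
seg 0: a=-1, c=M0/2=0, d=(M1−M0)/(6·1)=21/16, b=Δ0−h0·(2M0+M1)/6=-37/16
seg 1: a=-2, c=M1/2=63/16, d=(M2−M1)/(6·2)=-13/8, b=Δ1−h1·(2M1+M2)/6=13/8
seg 2: a=4, c=M2/2=-93/16, d=(M3−M2)/(6·1)=31/16, b=Δ2−h2·(2M2+M3)/6=-17/8
t_q=13/4 → seg 2, τ=1/4; S=4+-17/8·τ+-93/16·τ²+31/16·τ³=3211/1024

  seg 0: a=-1 b=-37/16 c=0 d=21/16
  seg 1: a=-2 b=13/8 c=63/16 d=-13/8
  seg 2: a=4 b=-17/8 c=-93/16 d=31/16
S(13/4) = 3211/1024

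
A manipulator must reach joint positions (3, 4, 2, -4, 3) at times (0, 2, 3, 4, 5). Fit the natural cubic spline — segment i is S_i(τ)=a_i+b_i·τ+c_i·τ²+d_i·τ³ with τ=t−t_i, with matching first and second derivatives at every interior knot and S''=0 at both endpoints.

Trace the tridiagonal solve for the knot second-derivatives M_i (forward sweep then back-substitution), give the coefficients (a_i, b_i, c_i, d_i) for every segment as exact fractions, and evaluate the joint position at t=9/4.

Δ: Δ0=1/2, Δ1=-2, Δ2=-6, Δ3=7
row 1: diag=6, rhs=-15; c'=1/6, d'=-5/2
row 2: denom=4−1·1/6=23/6; d'=(-24−1·-5/2)/(23/6)=-129/23
row 3: denom=4−1·6/23=86/23; d'=(78−1·-129/23)/(86/23)=1923/86
back: M3=1923/86
back: M2=-129/23−6/23·1923/86=-492/43
back: M1=-5/2−1/6·-492/43=-51/86
M: M0=0, M1=-51/86, M2=-492/43, M3=1923/86, M4=0
seg 0: a=3, c=M0/2=0, d=(M1−M0)/(6·2)=-17/344, b=Δ0−h0·(2M0+M1)/6=30/43
seg 1: a=4, c=M1/2=-51/172, d=(M2−M1)/(6·1)=-311/172, b=Δ1−h1·(2M1+M2)/6=9/86
seg 2: a=2, c=M2/2=-246/43, d=(M3−M2)/(6·1)=969/172, b=Δ2−h2·(2M2+M3)/6=-1017/172
seg 3: a=-4, c=M3/2=1923/172, d=(M4−M3)/(6·1)=-641/172, b=Δ3−h3·(2M3+M4)/6=-39/86
t_q=9/4 → seg 1, τ=1/4; S=4+9/86·τ+-51/172·τ²+-311/172·τ³=43805/11008

  seg 0: a=3 b=30/43 c=0 d=-17/344
  seg 1: a=4 b=9/86 c=-51/172 d=-311/172
  seg 2: a=2 b=-1017/172 c=-246/43 d=969/172
  seg 3: a=-4 b=-39/86 c=1923/172 d=-641/172
S(9/4) = 43805/11008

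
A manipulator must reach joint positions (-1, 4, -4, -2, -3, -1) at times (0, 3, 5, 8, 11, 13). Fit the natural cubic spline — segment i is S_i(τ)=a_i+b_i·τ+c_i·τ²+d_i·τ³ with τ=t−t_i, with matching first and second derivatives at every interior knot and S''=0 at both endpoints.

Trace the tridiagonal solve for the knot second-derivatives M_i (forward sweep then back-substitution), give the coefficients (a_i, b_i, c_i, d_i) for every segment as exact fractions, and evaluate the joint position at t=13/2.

Δ: Δ0=5/3, Δ1=-4, Δ2=2/3, Δ3=-1/3, Δ4=1
row 1: diag=10, rhs=-34; c'=1/5, d'=-17/5
row 2: denom=10−2·1/5=48/5; d'=(28−2·-17/5)/(48/5)=29/8
row 3: denom=12−3·5/16=177/16; d'=(-6−3·29/8)/(177/16)=-90/59
row 4: denom=10−3·16/59=542/59; d'=(8−3·-90/59)/(542/59)=371/271
back: M4=371/271
back: M3=-90/59−16/59·371/271=-514/271
back: M2=29/8−5/16·-514/271=1143/271
back: M1=-17/5−1/5·1143/271=-1150/271
M: M0=0, M1=-1150/271, M2=1143/271, M3=-514/271, M4=371/271, M5=0
seg 0: a=-1, c=M0/2=0, d=(M1−M0)/(6·3)=-575/2439, b=Δ0−h0·(2M0+M1)/6=3080/813
seg 1: a=4, c=M1/2=-575/271, d=(M2−M1)/(6·2)=2293/3252, b=Δ1−h1·(2M1+M2)/6=-2095/813
seg 2: a=-4, c=M2/2=1143/542, d=(M3−M2)/(6·3)=-1657/4878, b=Δ2−h2·(2M2+M3)/6=-2116/813
seg 3: a=-2, c=M3/2=-257/271, d=(M4−M3)/(6·3)=295/1626, b=Δ3−h3·(2M3+M4)/6=1429/1626
seg 4: a=-3, c=M4/2=371/542, d=(M5−M4)/(6·2)=-371/3252, b=Δ4−h4·(2M4+M5)/6=71/813
t_q=13/2 → seg 2, τ=3/2; S=-4+-2116/813·τ+1143/542·τ²+-1657/4878·τ³=-18669/4336

  seg 0: a=-1 b=3080/813 c=0 d=-575/2439
  seg 1: a=4 b=-2095/813 c=-575/271 d=2293/3252
  seg 2: a=-4 b=-2116/813 c=1143/542 d=-1657/4878
  seg 3: a=-2 b=1429/1626 c=-257/271 d=295/1626
  seg 4: a=-3 b=71/813 c=371/542 d=-371/3252
S(13/2) = -18669/4336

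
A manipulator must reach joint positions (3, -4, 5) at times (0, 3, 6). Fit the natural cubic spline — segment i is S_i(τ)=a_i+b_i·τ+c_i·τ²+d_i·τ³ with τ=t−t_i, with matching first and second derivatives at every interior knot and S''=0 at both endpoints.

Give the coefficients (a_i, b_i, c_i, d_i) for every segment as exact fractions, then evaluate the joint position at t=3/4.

  seg 0: a=3 b=-11/3 c=0 d=4/27
  seg 1: a=-4 b=1/3 c=4/3 d=-4/27
S(3/4) = 5/16

Δ: Δ0=-7/3, Δ1=3
row 1: diag=12, rhs=32; c'=1/4, d'=8/3
back: M1=8/3
M: M0=0, M1=8/3, M2=0
seg 0: a=3, c=M0/2=0, d=(M1−M0)/(6·3)=4/27, b=Δ0−h0·(2M0+M1)/6=-11/3
seg 1: a=-4, c=M1/2=4/3, d=(M2−M1)/(6·3)=-4/27, b=Δ1−h1·(2M1+M2)/6=1/3
t_q=3/4 → seg 0, τ=3/4; S=3+-11/3·τ+0·τ²+4/27·τ³=5/16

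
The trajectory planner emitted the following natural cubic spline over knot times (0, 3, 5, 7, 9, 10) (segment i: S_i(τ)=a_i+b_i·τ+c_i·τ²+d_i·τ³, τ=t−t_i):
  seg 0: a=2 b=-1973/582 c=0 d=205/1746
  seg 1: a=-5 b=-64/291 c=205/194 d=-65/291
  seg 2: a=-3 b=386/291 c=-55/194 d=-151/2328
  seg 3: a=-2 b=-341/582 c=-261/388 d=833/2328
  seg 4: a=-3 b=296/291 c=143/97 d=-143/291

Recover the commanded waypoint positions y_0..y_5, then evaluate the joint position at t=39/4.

y_0=2 y_1=-5 y_2=-3 y_3=-2 y_4=-3 y_5=-1
S(39/4) = -10027/6208

y_0 = S_0(0) = a_0 = 2
y_1 = S_1(0) = a_1 = -5
y_2 = S_2(0) = a_2 = -3
y_3 = S_3(0) = a_3 = -2
y_4 = S_4(0) = a_4 = -3
y_5 = S_4(1) = -1
t_q=39/4 is in segment 4 (τ=3/4); S_4(τ)=-10027/6208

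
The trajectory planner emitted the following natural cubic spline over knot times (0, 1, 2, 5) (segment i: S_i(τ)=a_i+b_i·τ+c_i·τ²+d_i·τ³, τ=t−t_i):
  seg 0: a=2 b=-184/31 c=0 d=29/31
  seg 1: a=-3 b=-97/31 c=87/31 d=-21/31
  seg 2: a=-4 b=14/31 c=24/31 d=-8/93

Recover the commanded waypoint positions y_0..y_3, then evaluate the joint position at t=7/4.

y_0 = S_0(0) = a_0 = 2
y_1 = S_1(0) = a_1 = -3
y_2 = S_2(0) = a_2 = -4
y_3 = S_2(3) = 2
t_q=7/4 is in segment 1 (τ=3/4); S_1(τ)=-8043/1984

y_0=2 y_1=-3 y_2=-4 y_3=2
S(7/4) = -8043/1984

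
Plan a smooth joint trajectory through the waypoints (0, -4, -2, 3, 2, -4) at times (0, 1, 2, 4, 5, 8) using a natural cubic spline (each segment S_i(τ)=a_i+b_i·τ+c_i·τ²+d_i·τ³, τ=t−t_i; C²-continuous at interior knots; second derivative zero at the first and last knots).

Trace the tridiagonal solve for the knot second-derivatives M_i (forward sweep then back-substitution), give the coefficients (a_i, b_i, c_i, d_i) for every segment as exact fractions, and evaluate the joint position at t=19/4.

  seg 0: a=0 b=-10469/1906 c=0 d=2845/1906
  seg 1: a=-4 b=-967/953 c=8535/1906 d=-2789/1906
  seg 2: a=-2 b=6769/1906 c=84/953 d=-585/1906
  seg 3: a=3 b=421/1906 c=-1671/953 d=1015/1906
  seg 4: a=2 b=-1609/953 c=-297/1906 d=33/1906
S(19/4) = 293253/121984

Δ: Δ0=-4, Δ1=2, Δ2=5/2, Δ3=-1, Δ4=-2
row 1: diag=4, rhs=36; c'=1/4, d'=9
row 2: denom=6−1·1/4=23/4; d'=(3−1·9)/(23/4)=-24/23
row 3: denom=6−2·8/23=122/23; d'=(-21−2·-24/23)/(122/23)=-435/122
row 4: denom=8−1·23/122=953/122; d'=(-6−1·-435/122)/(953/122)=-297/953
back: M4=-297/953
back: M3=-435/122−23/122·-297/953=-3342/953
back: M2=-24/23−8/23·-3342/953=168/953
back: M1=9−1/4·168/953=8535/953
M: M0=0, M1=8535/953, M2=168/953, M3=-3342/953, M4=-297/953, M5=0
seg 0: a=0, c=M0/2=0, d=(M1−M0)/(6·1)=2845/1906, b=Δ0−h0·(2M0+M1)/6=-10469/1906
seg 1: a=-4, c=M1/2=8535/1906, d=(M2−M1)/(6·1)=-2789/1906, b=Δ1−h1·(2M1+M2)/6=-967/953
seg 2: a=-2, c=M2/2=84/953, d=(M3−M2)/(6·2)=-585/1906, b=Δ2−h2·(2M2+M3)/6=6769/1906
seg 3: a=3, c=M3/2=-1671/953, d=(M4−M3)/(6·1)=1015/1906, b=Δ3−h3·(2M3+M4)/6=421/1906
seg 4: a=2, c=M4/2=-297/1906, d=(M5−M4)/(6·3)=33/1906, b=Δ4−h4·(2M4+M5)/6=-1609/953
t_q=19/4 → seg 3, τ=3/4; S=3+421/1906·τ+-1671/953·τ²+1015/1906·τ³=293253/121984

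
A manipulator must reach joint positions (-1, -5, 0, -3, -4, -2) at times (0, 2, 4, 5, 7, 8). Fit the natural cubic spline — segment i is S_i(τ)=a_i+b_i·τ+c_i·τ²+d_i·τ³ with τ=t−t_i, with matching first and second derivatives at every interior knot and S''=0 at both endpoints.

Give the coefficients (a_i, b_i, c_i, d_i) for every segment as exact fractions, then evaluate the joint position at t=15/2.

Δ: Δ0=-2, Δ1=5/2, Δ2=-3, Δ3=-1/2, Δ4=2
row 1: diag=8, rhs=27; c'=1/4, d'=27/8
row 2: denom=6−2·1/4=11/2; d'=(-33−2·27/8)/(11/2)=-159/22
row 3: denom=6−1·2/11=64/11; d'=(15−1·-159/22)/(64/11)=489/128
row 4: denom=6−2·11/32=85/16; d'=(15−2·489/128)/(85/16)=471/340
back: M4=471/340
back: M3=489/128−11/32·471/340=1137/340
back: M2=-159/22−2/11·1137/340=-666/85
back: M1=27/8−1/4·-666/85=3627/680
M: M0=0, M1=3627/680, M2=-666/85, M3=1137/340, M4=471/340, M5=0
seg 0: a=-1, c=M0/2=0, d=(M1−M0)/(6·2)=1209/2720, b=Δ0−h0·(2M0+M1)/6=-2569/680
seg 1: a=-5, c=M1/2=3627/1360, d=(M2−M1)/(6·2)=-597/544, b=Δ1−h1·(2M1+M2)/6=529/340
seg 2: a=0, c=M2/2=-333/85, d=(M3−M2)/(6·1)=1267/680, b=Δ2−h2·(2M2+M3)/6=-643/680
seg 3: a=-3, c=M3/2=1137/680, d=(M4−M3)/(6·2)=-111/680, b=Δ3−h3·(2M3+M4)/6=-217/68
seg 4: a=-4, c=M4/2=471/680, d=(M5−M4)/(6·1)=-157/680, b=Δ4−h4·(2M4+M5)/6=523/340
t_q=15/2 → seg 4, τ=1/2; S=-4+523/340·τ+471/680·τ²+-157/680·τ³=-16791/5440

  seg 0: a=-1 b=-2569/680 c=0 d=1209/2720
  seg 1: a=-5 b=529/340 c=3627/1360 d=-597/544
  seg 2: a=0 b=-643/680 c=-333/85 d=1267/680
  seg 3: a=-3 b=-217/68 c=1137/680 d=-111/680
  seg 4: a=-4 b=523/340 c=471/680 d=-157/680
S(15/2) = -16791/5440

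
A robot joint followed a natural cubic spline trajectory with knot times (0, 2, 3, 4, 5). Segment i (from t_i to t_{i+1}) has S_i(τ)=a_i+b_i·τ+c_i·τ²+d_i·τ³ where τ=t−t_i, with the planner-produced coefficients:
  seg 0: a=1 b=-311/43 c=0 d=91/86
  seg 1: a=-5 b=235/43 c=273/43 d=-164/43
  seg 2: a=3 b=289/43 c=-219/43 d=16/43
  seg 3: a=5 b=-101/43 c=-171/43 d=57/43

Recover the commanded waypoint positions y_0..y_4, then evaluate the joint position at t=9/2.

y_0=1 y_1=-5 y_2=3 y_3=5 y_4=0
S(9/2) = 1031/344

y_0 = S_0(0) = a_0 = 1
y_1 = S_1(0) = a_1 = -5
y_2 = S_2(0) = a_2 = 3
y_3 = S_3(0) = a_3 = 5
y_4 = S_3(1) = 0
t_q=9/2 is in segment 3 (τ=1/2); S_3(τ)=1031/344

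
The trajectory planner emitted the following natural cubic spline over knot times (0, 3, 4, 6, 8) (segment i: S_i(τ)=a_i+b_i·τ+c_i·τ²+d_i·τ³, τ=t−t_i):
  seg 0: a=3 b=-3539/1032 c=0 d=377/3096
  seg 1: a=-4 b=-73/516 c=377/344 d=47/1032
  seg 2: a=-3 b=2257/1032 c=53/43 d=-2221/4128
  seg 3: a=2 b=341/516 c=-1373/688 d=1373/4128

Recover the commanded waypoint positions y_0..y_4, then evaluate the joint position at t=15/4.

y_0=3 y_1=-4 y_2=-3 y_3=2 y_4=-2
S(15/4) = -76405/22016

y_0 = S_0(0) = a_0 = 3
y_1 = S_1(0) = a_1 = -4
y_2 = S_2(0) = a_2 = -3
y_3 = S_3(0) = a_3 = 2
y_4 = S_3(2) = -2
t_q=15/4 is in segment 1 (τ=3/4); S_1(τ)=-76405/22016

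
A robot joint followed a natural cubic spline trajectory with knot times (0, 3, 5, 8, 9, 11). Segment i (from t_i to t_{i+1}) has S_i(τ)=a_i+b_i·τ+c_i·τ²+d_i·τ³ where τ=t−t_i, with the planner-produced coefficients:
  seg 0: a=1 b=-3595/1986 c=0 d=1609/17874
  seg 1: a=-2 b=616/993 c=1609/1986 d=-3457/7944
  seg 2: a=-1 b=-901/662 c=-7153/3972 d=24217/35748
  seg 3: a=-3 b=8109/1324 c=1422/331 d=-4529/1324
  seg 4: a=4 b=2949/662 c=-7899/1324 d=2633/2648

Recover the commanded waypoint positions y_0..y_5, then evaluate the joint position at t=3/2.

y_0 = S_0(0) = a_0 = 1
y_1 = S_1(0) = a_1 = -2
y_2 = S_2(0) = a_2 = -1
y_3 = S_3(0) = a_3 = -3
y_4 = S_4(0) = a_4 = 4
y_5 = S_4(2) = -3
t_q=3/2 is in segment 0 (τ=3/2); S_0(τ)=-7475/5296

y_0=1 y_1=-2 y_2=-1 y_3=-3 y_4=4 y_5=-3
S(3/2) = -7475/5296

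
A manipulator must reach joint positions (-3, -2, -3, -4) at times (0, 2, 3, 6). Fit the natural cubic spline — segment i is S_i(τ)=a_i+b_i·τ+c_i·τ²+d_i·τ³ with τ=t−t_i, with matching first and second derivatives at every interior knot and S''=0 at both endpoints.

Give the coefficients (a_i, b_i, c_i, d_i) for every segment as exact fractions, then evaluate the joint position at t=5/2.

  seg 0: a=-3 b=293/282 c=0 d=-19/141
  seg 1: a=-2 b=-163/282 c=-38/47 d=109/282
  seg 2: a=-3 b=-146/141 c=33/94 d=-11/282
S(5/2) = -1837/752

Δ: Δ0=1/2, Δ1=-1, Δ2=-1/3
row 1: diag=6, rhs=-9; c'=1/6, d'=-3/2
row 2: denom=8−1·1/6=47/6; d'=(4−1·-3/2)/(47/6)=33/47
back: M2=33/47
back: M1=-3/2−1/6·33/47=-76/47
M: M0=0, M1=-76/47, M2=33/47, M3=0
seg 0: a=-3, c=M0/2=0, d=(M1−M0)/(6·2)=-19/141, b=Δ0−h0·(2M0+M1)/6=293/282
seg 1: a=-2, c=M1/2=-38/47, d=(M2−M1)/(6·1)=109/282, b=Δ1−h1·(2M1+M2)/6=-163/282
seg 2: a=-3, c=M2/2=33/94, d=(M3−M2)/(6·3)=-11/282, b=Δ2−h2·(2M2+M3)/6=-146/141
t_q=5/2 → seg 1, τ=1/2; S=-2+-163/282·τ+-38/47·τ²+109/282·τ³=-1837/752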